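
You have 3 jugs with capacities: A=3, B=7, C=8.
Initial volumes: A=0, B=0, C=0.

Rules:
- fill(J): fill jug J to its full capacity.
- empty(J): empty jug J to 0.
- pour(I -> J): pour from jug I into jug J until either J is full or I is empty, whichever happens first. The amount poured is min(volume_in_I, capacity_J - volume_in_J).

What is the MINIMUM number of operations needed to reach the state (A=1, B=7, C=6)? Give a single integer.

BFS from (A=0, B=0, C=0). One shortest path:
  1. fill(B) -> (A=0 B=7 C=0)
  2. pour(B -> A) -> (A=3 B=4 C=0)
  3. pour(A -> C) -> (A=0 B=4 C=3)
  4. pour(B -> A) -> (A=3 B=1 C=3)
  5. pour(A -> C) -> (A=0 B=1 C=6)
  6. pour(B -> A) -> (A=1 B=0 C=6)
  7. fill(B) -> (A=1 B=7 C=6)
Reached target in 7 moves.

Answer: 7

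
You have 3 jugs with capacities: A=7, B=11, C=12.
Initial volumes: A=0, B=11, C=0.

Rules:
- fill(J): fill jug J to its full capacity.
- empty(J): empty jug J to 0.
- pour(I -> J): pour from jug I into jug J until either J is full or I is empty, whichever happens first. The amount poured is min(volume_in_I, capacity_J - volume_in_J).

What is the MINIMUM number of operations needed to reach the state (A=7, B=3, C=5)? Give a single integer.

Answer: 6

Derivation:
BFS from (A=0, B=11, C=0). One shortest path:
  1. pour(B -> A) -> (A=7 B=4 C=0)
  2. empty(A) -> (A=0 B=4 C=0)
  3. pour(B -> C) -> (A=0 B=0 C=4)
  4. fill(B) -> (A=0 B=11 C=4)
  5. pour(B -> C) -> (A=0 B=3 C=12)
  6. pour(C -> A) -> (A=7 B=3 C=5)
Reached target in 6 moves.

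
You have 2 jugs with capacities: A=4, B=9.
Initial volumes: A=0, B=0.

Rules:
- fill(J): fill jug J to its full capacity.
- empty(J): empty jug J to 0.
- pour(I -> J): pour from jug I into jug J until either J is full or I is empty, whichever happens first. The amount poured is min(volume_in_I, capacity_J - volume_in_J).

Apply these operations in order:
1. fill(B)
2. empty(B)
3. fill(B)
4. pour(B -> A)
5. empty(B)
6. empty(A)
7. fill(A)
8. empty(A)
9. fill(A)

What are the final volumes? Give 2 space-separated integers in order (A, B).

Answer: 4 0

Derivation:
Step 1: fill(B) -> (A=0 B=9)
Step 2: empty(B) -> (A=0 B=0)
Step 3: fill(B) -> (A=0 B=9)
Step 4: pour(B -> A) -> (A=4 B=5)
Step 5: empty(B) -> (A=4 B=0)
Step 6: empty(A) -> (A=0 B=0)
Step 7: fill(A) -> (A=4 B=0)
Step 8: empty(A) -> (A=0 B=0)
Step 9: fill(A) -> (A=4 B=0)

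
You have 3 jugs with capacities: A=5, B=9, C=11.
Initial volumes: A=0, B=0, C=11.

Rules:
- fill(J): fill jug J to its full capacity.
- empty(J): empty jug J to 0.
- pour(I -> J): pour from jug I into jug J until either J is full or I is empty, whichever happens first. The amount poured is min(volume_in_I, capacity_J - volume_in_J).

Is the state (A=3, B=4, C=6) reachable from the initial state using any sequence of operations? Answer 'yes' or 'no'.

BFS explored all 400 reachable states.
Reachable set includes: (0,0,0), (0,0,1), (0,0,2), (0,0,3), (0,0,4), (0,0,5), (0,0,6), (0,0,7), (0,0,8), (0,0,9), (0,0,10), (0,0,11) ...
Target (A=3, B=4, C=6) not in reachable set → no.

Answer: no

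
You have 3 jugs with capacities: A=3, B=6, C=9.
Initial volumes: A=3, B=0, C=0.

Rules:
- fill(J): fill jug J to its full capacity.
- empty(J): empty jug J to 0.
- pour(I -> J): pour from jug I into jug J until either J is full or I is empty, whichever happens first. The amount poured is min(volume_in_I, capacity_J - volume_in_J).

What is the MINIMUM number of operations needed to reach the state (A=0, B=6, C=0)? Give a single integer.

Answer: 2

Derivation:
BFS from (A=3, B=0, C=0). One shortest path:
  1. empty(A) -> (A=0 B=0 C=0)
  2. fill(B) -> (A=0 B=6 C=0)
Reached target in 2 moves.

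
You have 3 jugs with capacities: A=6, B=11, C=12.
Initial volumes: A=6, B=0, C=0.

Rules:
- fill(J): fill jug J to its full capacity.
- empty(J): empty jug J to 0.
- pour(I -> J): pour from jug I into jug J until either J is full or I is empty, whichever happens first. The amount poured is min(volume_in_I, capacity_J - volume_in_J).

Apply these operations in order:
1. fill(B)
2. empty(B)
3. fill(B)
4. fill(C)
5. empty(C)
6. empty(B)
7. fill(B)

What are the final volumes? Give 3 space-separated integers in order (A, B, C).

Step 1: fill(B) -> (A=6 B=11 C=0)
Step 2: empty(B) -> (A=6 B=0 C=0)
Step 3: fill(B) -> (A=6 B=11 C=0)
Step 4: fill(C) -> (A=6 B=11 C=12)
Step 5: empty(C) -> (A=6 B=11 C=0)
Step 6: empty(B) -> (A=6 B=0 C=0)
Step 7: fill(B) -> (A=6 B=11 C=0)

Answer: 6 11 0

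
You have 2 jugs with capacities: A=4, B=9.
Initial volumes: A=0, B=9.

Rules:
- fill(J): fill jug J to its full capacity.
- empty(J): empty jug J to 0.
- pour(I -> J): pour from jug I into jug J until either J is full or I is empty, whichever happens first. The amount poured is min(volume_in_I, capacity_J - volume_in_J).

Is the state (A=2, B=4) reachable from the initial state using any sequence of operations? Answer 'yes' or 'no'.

Answer: no

Derivation:
BFS explored all 26 reachable states.
Reachable set includes: (0,0), (0,1), (0,2), (0,3), (0,4), (0,5), (0,6), (0,7), (0,8), (0,9), (1,0), (1,9) ...
Target (A=2, B=4) not in reachable set → no.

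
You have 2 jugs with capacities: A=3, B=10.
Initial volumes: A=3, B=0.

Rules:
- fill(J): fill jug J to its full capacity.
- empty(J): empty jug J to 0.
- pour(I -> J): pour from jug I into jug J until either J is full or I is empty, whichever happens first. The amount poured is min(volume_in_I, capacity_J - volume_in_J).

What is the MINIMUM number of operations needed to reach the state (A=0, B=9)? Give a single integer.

BFS from (A=3, B=0). One shortest path:
  1. pour(A -> B) -> (A=0 B=3)
  2. fill(A) -> (A=3 B=3)
  3. pour(A -> B) -> (A=0 B=6)
  4. fill(A) -> (A=3 B=6)
  5. pour(A -> B) -> (A=0 B=9)
Reached target in 5 moves.

Answer: 5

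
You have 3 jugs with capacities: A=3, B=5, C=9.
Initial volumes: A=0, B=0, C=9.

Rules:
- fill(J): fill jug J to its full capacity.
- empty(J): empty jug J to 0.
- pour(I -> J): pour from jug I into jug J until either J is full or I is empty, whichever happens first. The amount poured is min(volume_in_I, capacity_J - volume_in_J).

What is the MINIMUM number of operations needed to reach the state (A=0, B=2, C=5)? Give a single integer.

Answer: 6

Derivation:
BFS from (A=0, B=0, C=9). One shortest path:
  1. fill(B) -> (A=0 B=5 C=9)
  2. empty(C) -> (A=0 B=5 C=0)
  3. pour(B -> C) -> (A=0 B=0 C=5)
  4. fill(B) -> (A=0 B=5 C=5)
  5. pour(B -> A) -> (A=3 B=2 C=5)
  6. empty(A) -> (A=0 B=2 C=5)
Reached target in 6 moves.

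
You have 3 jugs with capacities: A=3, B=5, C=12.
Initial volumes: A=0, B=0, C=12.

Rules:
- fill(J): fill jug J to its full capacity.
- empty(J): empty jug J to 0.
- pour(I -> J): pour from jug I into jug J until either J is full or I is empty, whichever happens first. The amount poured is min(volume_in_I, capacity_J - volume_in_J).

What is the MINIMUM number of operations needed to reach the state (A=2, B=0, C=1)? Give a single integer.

Answer: 8

Derivation:
BFS from (A=0, B=0, C=12). One shortest path:
  1. fill(A) -> (A=3 B=0 C=12)
  2. pour(A -> B) -> (A=0 B=3 C=12)
  3. pour(C -> A) -> (A=3 B=3 C=9)
  4. pour(A -> B) -> (A=1 B=5 C=9)
  5. pour(B -> C) -> (A=1 B=2 C=12)
  6. empty(C) -> (A=1 B=2 C=0)
  7. pour(A -> C) -> (A=0 B=2 C=1)
  8. pour(B -> A) -> (A=2 B=0 C=1)
Reached target in 8 moves.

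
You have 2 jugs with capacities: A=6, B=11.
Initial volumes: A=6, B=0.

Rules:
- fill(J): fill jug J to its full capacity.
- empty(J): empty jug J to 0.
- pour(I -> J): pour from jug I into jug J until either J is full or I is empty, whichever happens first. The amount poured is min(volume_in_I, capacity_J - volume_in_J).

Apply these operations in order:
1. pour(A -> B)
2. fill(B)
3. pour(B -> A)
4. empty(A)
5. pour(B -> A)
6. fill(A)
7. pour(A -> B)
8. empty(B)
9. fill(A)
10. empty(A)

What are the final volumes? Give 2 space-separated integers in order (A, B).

Step 1: pour(A -> B) -> (A=0 B=6)
Step 2: fill(B) -> (A=0 B=11)
Step 3: pour(B -> A) -> (A=6 B=5)
Step 4: empty(A) -> (A=0 B=5)
Step 5: pour(B -> A) -> (A=5 B=0)
Step 6: fill(A) -> (A=6 B=0)
Step 7: pour(A -> B) -> (A=0 B=6)
Step 8: empty(B) -> (A=0 B=0)
Step 9: fill(A) -> (A=6 B=0)
Step 10: empty(A) -> (A=0 B=0)

Answer: 0 0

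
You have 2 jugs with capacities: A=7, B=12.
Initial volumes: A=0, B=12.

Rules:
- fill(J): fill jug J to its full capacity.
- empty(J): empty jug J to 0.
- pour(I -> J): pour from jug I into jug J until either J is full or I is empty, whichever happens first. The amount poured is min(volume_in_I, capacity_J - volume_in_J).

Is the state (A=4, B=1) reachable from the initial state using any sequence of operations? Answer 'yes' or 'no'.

Answer: no

Derivation:
BFS explored all 38 reachable states.
Reachable set includes: (0,0), (0,1), (0,2), (0,3), (0,4), (0,5), (0,6), (0,7), (0,8), (0,9), (0,10), (0,11) ...
Target (A=4, B=1) not in reachable set → no.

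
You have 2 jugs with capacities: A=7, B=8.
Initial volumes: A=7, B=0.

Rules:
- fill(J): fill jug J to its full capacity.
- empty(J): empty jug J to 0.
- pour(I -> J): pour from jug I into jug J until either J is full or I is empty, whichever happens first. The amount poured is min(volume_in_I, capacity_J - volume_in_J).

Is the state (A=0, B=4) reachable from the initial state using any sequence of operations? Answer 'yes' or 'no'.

BFS from (A=7, B=0):
  1. pour(A -> B) -> (A=0 B=7)
  2. fill(A) -> (A=7 B=7)
  3. pour(A -> B) -> (A=6 B=8)
  4. empty(B) -> (A=6 B=0)
  5. pour(A -> B) -> (A=0 B=6)
  6. fill(A) -> (A=7 B=6)
  7. pour(A -> B) -> (A=5 B=8)
  8. empty(B) -> (A=5 B=0)
  9. pour(A -> B) -> (A=0 B=5)
  10. fill(A) -> (A=7 B=5)
  11. pour(A -> B) -> (A=4 B=8)
  12. empty(B) -> (A=4 B=0)
  13. pour(A -> B) -> (A=0 B=4)
Target reached → yes.

Answer: yes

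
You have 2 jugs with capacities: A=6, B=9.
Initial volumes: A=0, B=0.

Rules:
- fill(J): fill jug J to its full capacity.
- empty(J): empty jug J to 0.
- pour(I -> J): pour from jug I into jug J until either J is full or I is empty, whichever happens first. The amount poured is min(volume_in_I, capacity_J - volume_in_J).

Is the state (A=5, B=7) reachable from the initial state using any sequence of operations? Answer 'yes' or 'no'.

BFS explored all 10 reachable states.
Reachable set includes: (0,0), (0,3), (0,6), (0,9), (3,0), (3,9), (6,0), (6,3), (6,6), (6,9)
Target (A=5, B=7) not in reachable set → no.

Answer: no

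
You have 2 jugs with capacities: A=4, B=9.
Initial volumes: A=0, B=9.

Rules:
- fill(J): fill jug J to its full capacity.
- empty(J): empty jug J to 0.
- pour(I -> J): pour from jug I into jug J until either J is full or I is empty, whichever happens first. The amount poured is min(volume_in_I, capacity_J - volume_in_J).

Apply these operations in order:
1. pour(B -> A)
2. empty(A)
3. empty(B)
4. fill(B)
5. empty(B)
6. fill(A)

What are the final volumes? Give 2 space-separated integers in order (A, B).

Answer: 4 0

Derivation:
Step 1: pour(B -> A) -> (A=4 B=5)
Step 2: empty(A) -> (A=0 B=5)
Step 3: empty(B) -> (A=0 B=0)
Step 4: fill(B) -> (A=0 B=9)
Step 5: empty(B) -> (A=0 B=0)
Step 6: fill(A) -> (A=4 B=0)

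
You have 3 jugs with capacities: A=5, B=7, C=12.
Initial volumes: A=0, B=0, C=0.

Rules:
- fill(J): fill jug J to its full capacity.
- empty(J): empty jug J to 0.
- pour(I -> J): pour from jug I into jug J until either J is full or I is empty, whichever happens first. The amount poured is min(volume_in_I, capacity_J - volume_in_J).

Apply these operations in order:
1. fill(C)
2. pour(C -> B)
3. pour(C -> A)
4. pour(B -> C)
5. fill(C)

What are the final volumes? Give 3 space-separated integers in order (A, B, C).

Answer: 5 0 12

Derivation:
Step 1: fill(C) -> (A=0 B=0 C=12)
Step 2: pour(C -> B) -> (A=0 B=7 C=5)
Step 3: pour(C -> A) -> (A=5 B=7 C=0)
Step 4: pour(B -> C) -> (A=5 B=0 C=7)
Step 5: fill(C) -> (A=5 B=0 C=12)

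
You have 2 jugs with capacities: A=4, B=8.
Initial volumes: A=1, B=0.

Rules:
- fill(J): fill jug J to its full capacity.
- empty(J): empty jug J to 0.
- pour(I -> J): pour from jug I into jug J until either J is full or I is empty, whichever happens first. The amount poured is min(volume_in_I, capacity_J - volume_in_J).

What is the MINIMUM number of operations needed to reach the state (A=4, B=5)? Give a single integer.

BFS from (A=1, B=0). One shortest path:
  1. fill(B) -> (A=1 B=8)
  2. pour(B -> A) -> (A=4 B=5)
Reached target in 2 moves.

Answer: 2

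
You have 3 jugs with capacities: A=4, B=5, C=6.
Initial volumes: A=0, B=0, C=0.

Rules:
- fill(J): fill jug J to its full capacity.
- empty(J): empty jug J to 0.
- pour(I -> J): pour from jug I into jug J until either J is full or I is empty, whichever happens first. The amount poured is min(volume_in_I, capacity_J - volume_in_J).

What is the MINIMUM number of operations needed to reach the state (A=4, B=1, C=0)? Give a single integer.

Answer: 2

Derivation:
BFS from (A=0, B=0, C=0). One shortest path:
  1. fill(B) -> (A=0 B=5 C=0)
  2. pour(B -> A) -> (A=4 B=1 C=0)
Reached target in 2 moves.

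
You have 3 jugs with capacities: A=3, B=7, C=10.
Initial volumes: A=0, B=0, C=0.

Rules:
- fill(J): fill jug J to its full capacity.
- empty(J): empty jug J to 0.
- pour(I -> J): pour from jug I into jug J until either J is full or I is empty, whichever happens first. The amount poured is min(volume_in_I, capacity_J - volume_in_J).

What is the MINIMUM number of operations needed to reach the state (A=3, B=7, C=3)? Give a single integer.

BFS from (A=0, B=0, C=0). One shortest path:
  1. fill(A) -> (A=3 B=0 C=0)
  2. fill(C) -> (A=3 B=0 C=10)
  3. pour(C -> B) -> (A=3 B=7 C=3)
Reached target in 3 moves.

Answer: 3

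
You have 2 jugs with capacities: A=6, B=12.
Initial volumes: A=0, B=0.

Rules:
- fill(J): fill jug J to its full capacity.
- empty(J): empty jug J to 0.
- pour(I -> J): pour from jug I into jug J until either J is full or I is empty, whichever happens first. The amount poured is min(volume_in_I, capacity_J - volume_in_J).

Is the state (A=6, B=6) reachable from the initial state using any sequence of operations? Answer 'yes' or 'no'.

Answer: yes

Derivation:
BFS from (A=0, B=0):
  1. fill(B) -> (A=0 B=12)
  2. pour(B -> A) -> (A=6 B=6)
Target reached → yes.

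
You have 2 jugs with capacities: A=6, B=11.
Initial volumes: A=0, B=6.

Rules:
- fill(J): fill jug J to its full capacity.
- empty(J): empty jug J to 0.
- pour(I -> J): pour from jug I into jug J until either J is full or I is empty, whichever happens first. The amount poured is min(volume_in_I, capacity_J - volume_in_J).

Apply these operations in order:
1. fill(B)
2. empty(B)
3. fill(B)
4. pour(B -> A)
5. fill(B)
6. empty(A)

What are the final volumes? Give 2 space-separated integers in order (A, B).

Answer: 0 11

Derivation:
Step 1: fill(B) -> (A=0 B=11)
Step 2: empty(B) -> (A=0 B=0)
Step 3: fill(B) -> (A=0 B=11)
Step 4: pour(B -> A) -> (A=6 B=5)
Step 5: fill(B) -> (A=6 B=11)
Step 6: empty(A) -> (A=0 B=11)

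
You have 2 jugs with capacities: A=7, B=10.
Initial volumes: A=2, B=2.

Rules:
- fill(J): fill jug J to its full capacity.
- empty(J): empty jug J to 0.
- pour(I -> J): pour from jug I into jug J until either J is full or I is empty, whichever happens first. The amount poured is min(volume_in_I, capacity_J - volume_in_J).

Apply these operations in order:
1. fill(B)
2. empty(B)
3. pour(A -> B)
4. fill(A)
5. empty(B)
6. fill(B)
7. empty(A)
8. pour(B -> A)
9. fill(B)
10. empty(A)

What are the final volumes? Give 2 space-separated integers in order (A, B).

Step 1: fill(B) -> (A=2 B=10)
Step 2: empty(B) -> (A=2 B=0)
Step 3: pour(A -> B) -> (A=0 B=2)
Step 4: fill(A) -> (A=7 B=2)
Step 5: empty(B) -> (A=7 B=0)
Step 6: fill(B) -> (A=7 B=10)
Step 7: empty(A) -> (A=0 B=10)
Step 8: pour(B -> A) -> (A=7 B=3)
Step 9: fill(B) -> (A=7 B=10)
Step 10: empty(A) -> (A=0 B=10)

Answer: 0 10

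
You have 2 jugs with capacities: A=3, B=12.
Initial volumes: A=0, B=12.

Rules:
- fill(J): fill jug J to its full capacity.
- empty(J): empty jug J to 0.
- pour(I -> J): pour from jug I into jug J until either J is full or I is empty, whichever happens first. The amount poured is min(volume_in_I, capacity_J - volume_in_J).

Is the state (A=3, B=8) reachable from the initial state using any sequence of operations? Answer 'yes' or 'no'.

Answer: no

Derivation:
BFS explored all 10 reachable states.
Reachable set includes: (0,0), (0,3), (0,6), (0,9), (0,12), (3,0), (3,3), (3,6), (3,9), (3,12)
Target (A=3, B=8) not in reachable set → no.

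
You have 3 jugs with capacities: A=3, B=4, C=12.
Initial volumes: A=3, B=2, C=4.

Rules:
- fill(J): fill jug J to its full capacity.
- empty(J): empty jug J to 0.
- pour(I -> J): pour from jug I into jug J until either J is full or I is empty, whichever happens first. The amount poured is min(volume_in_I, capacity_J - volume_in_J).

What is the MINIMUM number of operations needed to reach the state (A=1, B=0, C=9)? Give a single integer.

BFS from (A=3, B=2, C=4). One shortest path:
  1. empty(A) -> (A=0 B=2 C=4)
  2. fill(C) -> (A=0 B=2 C=12)
  3. pour(C -> A) -> (A=3 B=2 C=9)
  4. pour(A -> B) -> (A=1 B=4 C=9)
  5. empty(B) -> (A=1 B=0 C=9)
Reached target in 5 moves.

Answer: 5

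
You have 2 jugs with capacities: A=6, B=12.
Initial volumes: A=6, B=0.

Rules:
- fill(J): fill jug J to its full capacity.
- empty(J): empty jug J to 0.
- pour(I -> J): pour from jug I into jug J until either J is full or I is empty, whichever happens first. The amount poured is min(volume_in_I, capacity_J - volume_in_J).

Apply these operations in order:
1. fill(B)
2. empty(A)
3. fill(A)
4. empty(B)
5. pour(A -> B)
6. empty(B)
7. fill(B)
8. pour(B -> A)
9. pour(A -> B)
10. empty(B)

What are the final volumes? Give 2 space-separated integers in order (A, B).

Step 1: fill(B) -> (A=6 B=12)
Step 2: empty(A) -> (A=0 B=12)
Step 3: fill(A) -> (A=6 B=12)
Step 4: empty(B) -> (A=6 B=0)
Step 5: pour(A -> B) -> (A=0 B=6)
Step 6: empty(B) -> (A=0 B=0)
Step 7: fill(B) -> (A=0 B=12)
Step 8: pour(B -> A) -> (A=6 B=6)
Step 9: pour(A -> B) -> (A=0 B=12)
Step 10: empty(B) -> (A=0 B=0)

Answer: 0 0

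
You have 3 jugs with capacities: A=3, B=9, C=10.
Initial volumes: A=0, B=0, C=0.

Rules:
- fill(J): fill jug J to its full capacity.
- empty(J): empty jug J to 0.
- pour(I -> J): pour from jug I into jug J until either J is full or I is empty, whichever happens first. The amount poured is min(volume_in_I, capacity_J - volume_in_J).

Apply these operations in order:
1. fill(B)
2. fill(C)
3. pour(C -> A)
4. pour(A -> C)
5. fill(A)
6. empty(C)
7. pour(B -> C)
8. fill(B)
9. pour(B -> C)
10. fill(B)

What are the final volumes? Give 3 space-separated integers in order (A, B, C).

Answer: 3 9 10

Derivation:
Step 1: fill(B) -> (A=0 B=9 C=0)
Step 2: fill(C) -> (A=0 B=9 C=10)
Step 3: pour(C -> A) -> (A=3 B=9 C=7)
Step 4: pour(A -> C) -> (A=0 B=9 C=10)
Step 5: fill(A) -> (A=3 B=9 C=10)
Step 6: empty(C) -> (A=3 B=9 C=0)
Step 7: pour(B -> C) -> (A=3 B=0 C=9)
Step 8: fill(B) -> (A=3 B=9 C=9)
Step 9: pour(B -> C) -> (A=3 B=8 C=10)
Step 10: fill(B) -> (A=3 B=9 C=10)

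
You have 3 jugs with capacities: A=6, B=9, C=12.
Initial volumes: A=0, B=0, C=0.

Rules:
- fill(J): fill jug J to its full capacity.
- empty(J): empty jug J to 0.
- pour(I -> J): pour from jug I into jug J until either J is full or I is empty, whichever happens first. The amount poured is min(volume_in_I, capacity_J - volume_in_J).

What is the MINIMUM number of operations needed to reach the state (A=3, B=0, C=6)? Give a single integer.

Answer: 4

Derivation:
BFS from (A=0, B=0, C=0). One shortest path:
  1. fill(B) -> (A=0 B=9 C=0)
  2. pour(B -> A) -> (A=6 B=3 C=0)
  3. pour(A -> C) -> (A=0 B=3 C=6)
  4. pour(B -> A) -> (A=3 B=0 C=6)
Reached target in 4 moves.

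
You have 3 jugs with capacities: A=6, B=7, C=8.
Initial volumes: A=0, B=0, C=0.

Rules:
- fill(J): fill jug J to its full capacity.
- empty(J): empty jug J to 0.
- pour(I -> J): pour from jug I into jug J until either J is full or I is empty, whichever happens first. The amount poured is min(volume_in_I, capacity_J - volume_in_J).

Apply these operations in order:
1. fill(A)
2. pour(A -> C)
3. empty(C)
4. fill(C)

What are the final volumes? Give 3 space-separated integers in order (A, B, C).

Step 1: fill(A) -> (A=6 B=0 C=0)
Step 2: pour(A -> C) -> (A=0 B=0 C=6)
Step 3: empty(C) -> (A=0 B=0 C=0)
Step 4: fill(C) -> (A=0 B=0 C=8)

Answer: 0 0 8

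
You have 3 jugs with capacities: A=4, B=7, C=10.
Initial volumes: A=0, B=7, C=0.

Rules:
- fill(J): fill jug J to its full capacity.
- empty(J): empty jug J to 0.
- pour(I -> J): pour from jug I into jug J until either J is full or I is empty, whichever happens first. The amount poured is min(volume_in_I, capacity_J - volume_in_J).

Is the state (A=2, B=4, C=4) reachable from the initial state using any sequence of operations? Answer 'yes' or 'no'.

BFS explored all 278 reachable states.
Reachable set includes: (0,0,0), (0,0,1), (0,0,2), (0,0,3), (0,0,4), (0,0,5), (0,0,6), (0,0,7), (0,0,8), (0,0,9), (0,0,10), (0,1,0) ...
Target (A=2, B=4, C=4) not in reachable set → no.

Answer: no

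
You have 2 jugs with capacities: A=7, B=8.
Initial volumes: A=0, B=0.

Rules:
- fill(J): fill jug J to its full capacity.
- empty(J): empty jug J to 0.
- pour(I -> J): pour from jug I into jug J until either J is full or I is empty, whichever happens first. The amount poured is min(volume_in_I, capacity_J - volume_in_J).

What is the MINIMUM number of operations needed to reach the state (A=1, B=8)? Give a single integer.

Answer: 5

Derivation:
BFS from (A=0, B=0). One shortest path:
  1. fill(B) -> (A=0 B=8)
  2. pour(B -> A) -> (A=7 B=1)
  3. empty(A) -> (A=0 B=1)
  4. pour(B -> A) -> (A=1 B=0)
  5. fill(B) -> (A=1 B=8)
Reached target in 5 moves.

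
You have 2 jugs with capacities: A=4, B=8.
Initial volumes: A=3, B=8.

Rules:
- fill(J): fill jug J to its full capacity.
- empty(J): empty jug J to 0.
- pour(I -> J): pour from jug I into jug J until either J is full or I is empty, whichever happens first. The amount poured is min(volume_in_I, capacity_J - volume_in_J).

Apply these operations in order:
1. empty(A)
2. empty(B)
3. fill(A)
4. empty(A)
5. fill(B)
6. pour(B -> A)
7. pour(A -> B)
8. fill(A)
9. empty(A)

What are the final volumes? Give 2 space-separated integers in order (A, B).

Step 1: empty(A) -> (A=0 B=8)
Step 2: empty(B) -> (A=0 B=0)
Step 3: fill(A) -> (A=4 B=0)
Step 4: empty(A) -> (A=0 B=0)
Step 5: fill(B) -> (A=0 B=8)
Step 6: pour(B -> A) -> (A=4 B=4)
Step 7: pour(A -> B) -> (A=0 B=8)
Step 8: fill(A) -> (A=4 B=8)
Step 9: empty(A) -> (A=0 B=8)

Answer: 0 8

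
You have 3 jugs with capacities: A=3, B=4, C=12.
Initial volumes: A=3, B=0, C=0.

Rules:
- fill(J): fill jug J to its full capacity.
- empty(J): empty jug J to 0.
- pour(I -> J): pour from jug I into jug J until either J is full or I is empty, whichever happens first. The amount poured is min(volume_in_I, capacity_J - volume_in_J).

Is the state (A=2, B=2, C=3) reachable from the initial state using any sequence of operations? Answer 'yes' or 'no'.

Answer: no

Derivation:
BFS explored all 194 reachable states.
Reachable set includes: (0,0,0), (0,0,1), (0,0,2), (0,0,3), (0,0,4), (0,0,5), (0,0,6), (0,0,7), (0,0,8), (0,0,9), (0,0,10), (0,0,11) ...
Target (A=2, B=2, C=3) not in reachable set → no.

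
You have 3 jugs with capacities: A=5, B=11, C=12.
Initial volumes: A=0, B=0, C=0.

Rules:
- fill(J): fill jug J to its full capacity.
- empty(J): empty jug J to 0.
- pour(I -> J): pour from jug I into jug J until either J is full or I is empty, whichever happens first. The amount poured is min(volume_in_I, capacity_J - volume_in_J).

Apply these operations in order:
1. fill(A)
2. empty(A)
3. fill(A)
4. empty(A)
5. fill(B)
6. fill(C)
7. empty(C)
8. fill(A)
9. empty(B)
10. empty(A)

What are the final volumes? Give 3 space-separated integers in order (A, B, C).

Answer: 0 0 0

Derivation:
Step 1: fill(A) -> (A=5 B=0 C=0)
Step 2: empty(A) -> (A=0 B=0 C=0)
Step 3: fill(A) -> (A=5 B=0 C=0)
Step 4: empty(A) -> (A=0 B=0 C=0)
Step 5: fill(B) -> (A=0 B=11 C=0)
Step 6: fill(C) -> (A=0 B=11 C=12)
Step 7: empty(C) -> (A=0 B=11 C=0)
Step 8: fill(A) -> (A=5 B=11 C=0)
Step 9: empty(B) -> (A=5 B=0 C=0)
Step 10: empty(A) -> (A=0 B=0 C=0)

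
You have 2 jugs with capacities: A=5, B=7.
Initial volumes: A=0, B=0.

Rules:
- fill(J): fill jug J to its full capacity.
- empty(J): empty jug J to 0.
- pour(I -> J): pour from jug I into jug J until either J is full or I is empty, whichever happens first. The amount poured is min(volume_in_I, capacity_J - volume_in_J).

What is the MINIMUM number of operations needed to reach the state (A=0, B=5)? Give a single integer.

Answer: 2

Derivation:
BFS from (A=0, B=0). One shortest path:
  1. fill(A) -> (A=5 B=0)
  2. pour(A -> B) -> (A=0 B=5)
Reached target in 2 moves.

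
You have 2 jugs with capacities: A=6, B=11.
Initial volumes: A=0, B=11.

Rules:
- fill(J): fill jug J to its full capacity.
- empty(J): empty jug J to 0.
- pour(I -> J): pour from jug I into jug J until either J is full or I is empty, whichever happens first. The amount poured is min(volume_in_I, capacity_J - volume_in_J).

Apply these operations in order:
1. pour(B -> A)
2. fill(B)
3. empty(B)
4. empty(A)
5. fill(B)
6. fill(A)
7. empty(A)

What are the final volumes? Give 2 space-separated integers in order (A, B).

Step 1: pour(B -> A) -> (A=6 B=5)
Step 2: fill(B) -> (A=6 B=11)
Step 3: empty(B) -> (A=6 B=0)
Step 4: empty(A) -> (A=0 B=0)
Step 5: fill(B) -> (A=0 B=11)
Step 6: fill(A) -> (A=6 B=11)
Step 7: empty(A) -> (A=0 B=11)

Answer: 0 11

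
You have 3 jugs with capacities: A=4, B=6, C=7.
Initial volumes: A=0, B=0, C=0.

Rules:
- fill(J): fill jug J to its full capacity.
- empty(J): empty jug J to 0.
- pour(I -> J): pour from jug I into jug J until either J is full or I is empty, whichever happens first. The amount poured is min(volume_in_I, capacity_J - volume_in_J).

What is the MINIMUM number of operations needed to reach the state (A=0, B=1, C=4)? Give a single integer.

BFS from (A=0, B=0, C=0). One shortest path:
  1. fill(A) -> (A=4 B=0 C=0)
  2. fill(C) -> (A=4 B=0 C=7)
  3. pour(C -> B) -> (A=4 B=6 C=1)
  4. empty(B) -> (A=4 B=0 C=1)
  5. pour(C -> B) -> (A=4 B=1 C=0)
  6. pour(A -> C) -> (A=0 B=1 C=4)
Reached target in 6 moves.

Answer: 6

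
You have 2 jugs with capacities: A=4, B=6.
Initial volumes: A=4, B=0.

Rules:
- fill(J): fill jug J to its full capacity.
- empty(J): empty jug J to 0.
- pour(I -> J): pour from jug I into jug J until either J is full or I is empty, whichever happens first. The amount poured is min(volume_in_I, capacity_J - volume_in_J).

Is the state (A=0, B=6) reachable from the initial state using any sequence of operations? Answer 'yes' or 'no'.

BFS from (A=4, B=0):
  1. empty(A) -> (A=0 B=0)
  2. fill(B) -> (A=0 B=6)
Target reached → yes.

Answer: yes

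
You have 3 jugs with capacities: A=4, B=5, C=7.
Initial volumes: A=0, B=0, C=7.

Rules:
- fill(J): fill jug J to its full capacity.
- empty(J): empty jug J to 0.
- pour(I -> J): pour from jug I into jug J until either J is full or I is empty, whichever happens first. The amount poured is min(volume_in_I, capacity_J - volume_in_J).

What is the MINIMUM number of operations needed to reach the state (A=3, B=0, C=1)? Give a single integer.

Answer: 7

Derivation:
BFS from (A=0, B=0, C=7). One shortest path:
  1. fill(A) -> (A=4 B=0 C=7)
  2. pour(A -> B) -> (A=0 B=4 C=7)
  3. pour(C -> A) -> (A=4 B=4 C=3)
  4. pour(A -> B) -> (A=3 B=5 C=3)
  5. pour(B -> C) -> (A=3 B=1 C=7)
  6. empty(C) -> (A=3 B=1 C=0)
  7. pour(B -> C) -> (A=3 B=0 C=1)
Reached target in 7 moves.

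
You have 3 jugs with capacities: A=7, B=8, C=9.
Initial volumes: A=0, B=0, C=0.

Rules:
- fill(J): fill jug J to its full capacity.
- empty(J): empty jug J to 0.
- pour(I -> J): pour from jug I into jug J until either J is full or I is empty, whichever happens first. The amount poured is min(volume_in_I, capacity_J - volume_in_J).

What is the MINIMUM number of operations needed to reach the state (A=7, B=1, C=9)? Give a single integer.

BFS from (A=0, B=0, C=0). One shortest path:
  1. fill(B) -> (A=0 B=8 C=0)
  2. fill(C) -> (A=0 B=8 C=9)
  3. pour(B -> A) -> (A=7 B=1 C=9)
Reached target in 3 moves.

Answer: 3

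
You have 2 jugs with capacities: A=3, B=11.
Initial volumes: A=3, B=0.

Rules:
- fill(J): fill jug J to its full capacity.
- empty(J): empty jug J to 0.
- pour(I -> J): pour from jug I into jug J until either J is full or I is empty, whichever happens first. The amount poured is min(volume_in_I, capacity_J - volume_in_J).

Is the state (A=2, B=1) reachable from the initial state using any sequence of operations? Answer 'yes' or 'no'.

Answer: no

Derivation:
BFS explored all 28 reachable states.
Reachable set includes: (0,0), (0,1), (0,2), (0,3), (0,4), (0,5), (0,6), (0,7), (0,8), (0,9), (0,10), (0,11) ...
Target (A=2, B=1) not in reachable set → no.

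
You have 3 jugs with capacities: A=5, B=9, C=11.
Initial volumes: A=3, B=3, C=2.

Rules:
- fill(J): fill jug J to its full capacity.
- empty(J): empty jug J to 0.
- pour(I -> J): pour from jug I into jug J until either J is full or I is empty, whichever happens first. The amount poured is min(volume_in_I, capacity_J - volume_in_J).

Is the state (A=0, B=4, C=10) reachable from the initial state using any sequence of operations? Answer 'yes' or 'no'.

Answer: yes

Derivation:
BFS from (A=3, B=3, C=2):
  1. fill(B) -> (A=3 B=9 C=2)
  2. pour(A -> C) -> (A=0 B=9 C=5)
  3. pour(B -> A) -> (A=5 B=4 C=5)
  4. pour(A -> C) -> (A=0 B=4 C=10)
Target reached → yes.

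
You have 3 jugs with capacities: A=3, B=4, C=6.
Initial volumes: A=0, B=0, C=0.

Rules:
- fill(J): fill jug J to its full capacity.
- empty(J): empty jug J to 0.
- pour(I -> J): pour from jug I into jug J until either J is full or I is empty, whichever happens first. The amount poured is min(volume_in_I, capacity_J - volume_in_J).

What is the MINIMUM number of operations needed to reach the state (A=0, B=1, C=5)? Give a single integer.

BFS from (A=0, B=0, C=0). One shortest path:
  1. fill(C) -> (A=0 B=0 C=6)
  2. pour(C -> B) -> (A=0 B=4 C=2)
  3. pour(B -> A) -> (A=3 B=1 C=2)
  4. pour(A -> C) -> (A=0 B=1 C=5)
Reached target in 4 moves.

Answer: 4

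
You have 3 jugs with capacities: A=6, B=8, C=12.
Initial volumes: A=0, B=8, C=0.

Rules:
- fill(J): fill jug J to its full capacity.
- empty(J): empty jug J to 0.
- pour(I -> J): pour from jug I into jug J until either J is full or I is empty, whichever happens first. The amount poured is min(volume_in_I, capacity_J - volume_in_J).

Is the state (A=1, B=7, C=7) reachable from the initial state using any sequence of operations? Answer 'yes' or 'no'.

BFS explored all 110 reachable states.
Reachable set includes: (0,0,0), (0,0,2), (0,0,4), (0,0,6), (0,0,8), (0,0,10), (0,0,12), (0,2,0), (0,2,2), (0,2,4), (0,2,6), (0,2,8) ...
Target (A=1, B=7, C=7) not in reachable set → no.

Answer: no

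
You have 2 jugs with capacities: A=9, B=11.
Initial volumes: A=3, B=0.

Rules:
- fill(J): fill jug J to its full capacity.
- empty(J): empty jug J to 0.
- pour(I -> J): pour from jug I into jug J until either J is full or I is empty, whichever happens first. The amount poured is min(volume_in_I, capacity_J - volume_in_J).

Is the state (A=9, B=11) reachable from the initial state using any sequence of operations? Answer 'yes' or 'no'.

BFS from (A=3, B=0):
  1. fill(A) -> (A=9 B=0)
  2. fill(B) -> (A=9 B=11)
Target reached → yes.

Answer: yes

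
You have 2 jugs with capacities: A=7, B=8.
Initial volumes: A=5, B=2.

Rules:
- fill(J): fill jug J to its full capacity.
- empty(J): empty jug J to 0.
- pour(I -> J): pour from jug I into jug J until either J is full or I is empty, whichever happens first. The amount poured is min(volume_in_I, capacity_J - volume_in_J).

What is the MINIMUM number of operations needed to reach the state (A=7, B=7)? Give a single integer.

BFS from (A=5, B=2). One shortest path:
  1. pour(A -> B) -> (A=0 B=7)
  2. fill(A) -> (A=7 B=7)
Reached target in 2 moves.

Answer: 2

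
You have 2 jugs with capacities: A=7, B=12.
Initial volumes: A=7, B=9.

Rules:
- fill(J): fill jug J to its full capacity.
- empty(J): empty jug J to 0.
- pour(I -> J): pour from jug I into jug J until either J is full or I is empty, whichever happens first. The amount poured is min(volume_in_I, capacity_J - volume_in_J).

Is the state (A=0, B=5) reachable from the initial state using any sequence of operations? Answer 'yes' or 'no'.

BFS from (A=7, B=9):
  1. empty(A) -> (A=0 B=9)
  2. fill(B) -> (A=0 B=12)
  3. pour(B -> A) -> (A=7 B=5)
  4. empty(A) -> (A=0 B=5)
Target reached → yes.

Answer: yes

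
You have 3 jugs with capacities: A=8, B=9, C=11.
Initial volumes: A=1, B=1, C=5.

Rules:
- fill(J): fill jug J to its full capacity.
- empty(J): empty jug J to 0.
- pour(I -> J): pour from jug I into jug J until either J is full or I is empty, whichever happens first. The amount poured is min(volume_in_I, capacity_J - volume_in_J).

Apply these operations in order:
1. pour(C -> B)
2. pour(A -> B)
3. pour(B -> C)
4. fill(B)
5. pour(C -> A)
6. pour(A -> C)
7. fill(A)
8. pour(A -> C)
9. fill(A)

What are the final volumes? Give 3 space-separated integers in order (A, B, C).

Step 1: pour(C -> B) -> (A=1 B=6 C=0)
Step 2: pour(A -> B) -> (A=0 B=7 C=0)
Step 3: pour(B -> C) -> (A=0 B=0 C=7)
Step 4: fill(B) -> (A=0 B=9 C=7)
Step 5: pour(C -> A) -> (A=7 B=9 C=0)
Step 6: pour(A -> C) -> (A=0 B=9 C=7)
Step 7: fill(A) -> (A=8 B=9 C=7)
Step 8: pour(A -> C) -> (A=4 B=9 C=11)
Step 9: fill(A) -> (A=8 B=9 C=11)

Answer: 8 9 11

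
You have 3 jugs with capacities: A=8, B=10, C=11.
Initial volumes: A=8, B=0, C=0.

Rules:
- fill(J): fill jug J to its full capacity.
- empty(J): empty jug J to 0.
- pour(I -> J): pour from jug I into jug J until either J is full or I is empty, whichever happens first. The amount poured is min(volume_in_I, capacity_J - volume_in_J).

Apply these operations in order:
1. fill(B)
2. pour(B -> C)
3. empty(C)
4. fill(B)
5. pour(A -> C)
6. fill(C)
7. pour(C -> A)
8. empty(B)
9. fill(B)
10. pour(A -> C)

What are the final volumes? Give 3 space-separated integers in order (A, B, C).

Answer: 0 10 11

Derivation:
Step 1: fill(B) -> (A=8 B=10 C=0)
Step 2: pour(B -> C) -> (A=8 B=0 C=10)
Step 3: empty(C) -> (A=8 B=0 C=0)
Step 4: fill(B) -> (A=8 B=10 C=0)
Step 5: pour(A -> C) -> (A=0 B=10 C=8)
Step 6: fill(C) -> (A=0 B=10 C=11)
Step 7: pour(C -> A) -> (A=8 B=10 C=3)
Step 8: empty(B) -> (A=8 B=0 C=3)
Step 9: fill(B) -> (A=8 B=10 C=3)
Step 10: pour(A -> C) -> (A=0 B=10 C=11)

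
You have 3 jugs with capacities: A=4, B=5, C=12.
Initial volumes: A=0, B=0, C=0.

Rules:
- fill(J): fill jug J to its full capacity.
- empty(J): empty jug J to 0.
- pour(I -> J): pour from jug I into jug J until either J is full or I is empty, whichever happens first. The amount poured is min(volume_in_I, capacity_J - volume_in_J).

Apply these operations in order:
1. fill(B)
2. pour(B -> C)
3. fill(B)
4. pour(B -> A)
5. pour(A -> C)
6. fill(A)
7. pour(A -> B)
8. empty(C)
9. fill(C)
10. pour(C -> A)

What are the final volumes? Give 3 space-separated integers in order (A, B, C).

Step 1: fill(B) -> (A=0 B=5 C=0)
Step 2: pour(B -> C) -> (A=0 B=0 C=5)
Step 3: fill(B) -> (A=0 B=5 C=5)
Step 4: pour(B -> A) -> (A=4 B=1 C=5)
Step 5: pour(A -> C) -> (A=0 B=1 C=9)
Step 6: fill(A) -> (A=4 B=1 C=9)
Step 7: pour(A -> B) -> (A=0 B=5 C=9)
Step 8: empty(C) -> (A=0 B=5 C=0)
Step 9: fill(C) -> (A=0 B=5 C=12)
Step 10: pour(C -> A) -> (A=4 B=5 C=8)

Answer: 4 5 8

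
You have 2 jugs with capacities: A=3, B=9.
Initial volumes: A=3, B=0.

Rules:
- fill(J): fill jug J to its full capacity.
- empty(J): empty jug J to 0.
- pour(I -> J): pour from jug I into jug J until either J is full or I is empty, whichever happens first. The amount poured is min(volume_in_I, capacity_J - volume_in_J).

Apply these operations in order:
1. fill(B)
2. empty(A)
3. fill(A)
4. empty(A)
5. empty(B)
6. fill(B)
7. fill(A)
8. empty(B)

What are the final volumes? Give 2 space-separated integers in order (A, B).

Answer: 3 0

Derivation:
Step 1: fill(B) -> (A=3 B=9)
Step 2: empty(A) -> (A=0 B=9)
Step 3: fill(A) -> (A=3 B=9)
Step 4: empty(A) -> (A=0 B=9)
Step 5: empty(B) -> (A=0 B=0)
Step 6: fill(B) -> (A=0 B=9)
Step 7: fill(A) -> (A=3 B=9)
Step 8: empty(B) -> (A=3 B=0)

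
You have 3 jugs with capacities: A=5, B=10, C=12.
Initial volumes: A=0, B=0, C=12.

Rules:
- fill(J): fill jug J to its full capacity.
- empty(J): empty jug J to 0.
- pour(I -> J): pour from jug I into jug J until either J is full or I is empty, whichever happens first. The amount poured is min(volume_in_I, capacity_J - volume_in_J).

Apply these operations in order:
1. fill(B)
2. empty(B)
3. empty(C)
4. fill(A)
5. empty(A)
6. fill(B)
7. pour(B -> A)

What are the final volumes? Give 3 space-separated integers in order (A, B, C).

Answer: 5 5 0

Derivation:
Step 1: fill(B) -> (A=0 B=10 C=12)
Step 2: empty(B) -> (A=0 B=0 C=12)
Step 3: empty(C) -> (A=0 B=0 C=0)
Step 4: fill(A) -> (A=5 B=0 C=0)
Step 5: empty(A) -> (A=0 B=0 C=0)
Step 6: fill(B) -> (A=0 B=10 C=0)
Step 7: pour(B -> A) -> (A=5 B=5 C=0)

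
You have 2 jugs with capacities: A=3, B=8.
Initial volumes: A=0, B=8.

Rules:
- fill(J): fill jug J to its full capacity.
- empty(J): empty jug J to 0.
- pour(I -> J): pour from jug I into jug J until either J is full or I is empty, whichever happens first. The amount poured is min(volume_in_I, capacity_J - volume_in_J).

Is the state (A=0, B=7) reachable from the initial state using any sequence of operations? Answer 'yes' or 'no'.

BFS from (A=0, B=8):
  1. pour(B -> A) -> (A=3 B=5)
  2. empty(A) -> (A=0 B=5)
  3. pour(B -> A) -> (A=3 B=2)
  4. empty(A) -> (A=0 B=2)
  5. pour(B -> A) -> (A=2 B=0)
  6. fill(B) -> (A=2 B=8)
  7. pour(B -> A) -> (A=3 B=7)
  8. empty(A) -> (A=0 B=7)
Target reached → yes.

Answer: yes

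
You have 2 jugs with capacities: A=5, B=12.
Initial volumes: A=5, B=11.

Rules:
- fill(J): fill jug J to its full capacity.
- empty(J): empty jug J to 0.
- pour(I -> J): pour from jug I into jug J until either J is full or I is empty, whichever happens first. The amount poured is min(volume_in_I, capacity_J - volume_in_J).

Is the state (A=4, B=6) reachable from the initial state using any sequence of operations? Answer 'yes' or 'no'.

BFS explored all 34 reachable states.
Reachable set includes: (0,0), (0,1), (0,2), (0,3), (0,4), (0,5), (0,6), (0,7), (0,8), (0,9), (0,10), (0,11) ...
Target (A=4, B=6) not in reachable set → no.

Answer: no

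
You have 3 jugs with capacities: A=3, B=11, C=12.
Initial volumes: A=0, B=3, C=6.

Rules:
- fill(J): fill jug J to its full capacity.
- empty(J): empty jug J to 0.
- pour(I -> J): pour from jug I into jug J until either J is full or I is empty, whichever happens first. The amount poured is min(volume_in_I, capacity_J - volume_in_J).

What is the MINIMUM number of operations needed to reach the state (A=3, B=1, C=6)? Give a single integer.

BFS from (A=0, B=3, C=6). One shortest path:
  1. pour(C -> B) -> (A=0 B=9 C=0)
  2. fill(C) -> (A=0 B=9 C=12)
  3. pour(C -> A) -> (A=3 B=9 C=9)
  4. pour(A -> B) -> (A=1 B=11 C=9)
  5. empty(B) -> (A=1 B=0 C=9)
  6. pour(A -> B) -> (A=0 B=1 C=9)
  7. pour(C -> A) -> (A=3 B=1 C=6)
Reached target in 7 moves.

Answer: 7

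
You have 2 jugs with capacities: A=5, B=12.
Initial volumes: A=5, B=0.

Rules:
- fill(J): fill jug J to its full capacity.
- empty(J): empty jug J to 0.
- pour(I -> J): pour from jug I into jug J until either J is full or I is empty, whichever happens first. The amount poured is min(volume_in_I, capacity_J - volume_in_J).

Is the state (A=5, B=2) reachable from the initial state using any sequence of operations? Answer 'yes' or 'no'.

BFS from (A=5, B=0):
  1. empty(A) -> (A=0 B=0)
  2. fill(B) -> (A=0 B=12)
  3. pour(B -> A) -> (A=5 B=7)
  4. empty(A) -> (A=0 B=7)
  5. pour(B -> A) -> (A=5 B=2)
Target reached → yes.

Answer: yes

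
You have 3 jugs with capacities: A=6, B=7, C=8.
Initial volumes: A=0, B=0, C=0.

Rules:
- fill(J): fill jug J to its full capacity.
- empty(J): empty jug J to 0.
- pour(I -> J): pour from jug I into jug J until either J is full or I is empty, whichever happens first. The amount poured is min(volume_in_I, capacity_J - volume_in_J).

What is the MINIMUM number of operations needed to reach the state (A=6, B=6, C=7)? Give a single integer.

Answer: 5

Derivation:
BFS from (A=0, B=0, C=0). One shortest path:
  1. fill(A) -> (A=6 B=0 C=0)
  2. fill(B) -> (A=6 B=7 C=0)
  3. pour(B -> C) -> (A=6 B=0 C=7)
  4. pour(A -> B) -> (A=0 B=6 C=7)
  5. fill(A) -> (A=6 B=6 C=7)
Reached target in 5 moves.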